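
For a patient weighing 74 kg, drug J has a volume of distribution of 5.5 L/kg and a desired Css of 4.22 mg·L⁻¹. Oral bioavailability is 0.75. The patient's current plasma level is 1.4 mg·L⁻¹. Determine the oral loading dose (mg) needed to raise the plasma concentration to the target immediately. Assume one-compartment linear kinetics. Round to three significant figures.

1530 mg

Vd(total) = 74 kg × 5.5 L/kg = 407.0 L
Concentration deficit ΔC = 4.22 − 1.4 = 2.820 mg/L
LD = Vd × ΔC / F = 407.0 × 2.820 / 0.75 = 1530 mg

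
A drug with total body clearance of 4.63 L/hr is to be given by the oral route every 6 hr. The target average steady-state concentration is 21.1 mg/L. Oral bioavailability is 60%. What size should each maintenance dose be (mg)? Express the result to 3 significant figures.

At steady state, dose per interval replaces the amount cleared in that interval: F·D/τ = CL·Css.
D = CL × Css × τ / F = 4.630 × 21.1 × 6 / 0.6 = 976.9 mg

977 mg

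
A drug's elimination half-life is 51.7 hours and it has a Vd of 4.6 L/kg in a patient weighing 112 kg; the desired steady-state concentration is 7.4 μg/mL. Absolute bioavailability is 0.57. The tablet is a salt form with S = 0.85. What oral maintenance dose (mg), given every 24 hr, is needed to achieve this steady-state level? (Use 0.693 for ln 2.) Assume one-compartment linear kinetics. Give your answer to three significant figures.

2530 mg

Vd(total) = 112 kg × 4.6 L/kg = 515.2 L
CL = ln 2 · Vd / t½ = 0.693 × 515.2 / 51.7 = 6.906 L/h
D = CL × Css × τ / F / S = 6.906 × 7.4 × 24 / 0.57 / 0.85 = 2531 mg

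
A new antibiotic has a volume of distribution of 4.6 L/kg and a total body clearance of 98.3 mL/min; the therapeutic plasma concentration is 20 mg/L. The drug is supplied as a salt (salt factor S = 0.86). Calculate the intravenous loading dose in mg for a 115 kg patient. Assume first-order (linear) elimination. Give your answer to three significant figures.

Vd = 4.6 L/kg × 115 kg = 529.0 L
LD = Vd × C / S = 529.0 × 20.00 / 0.86 = 12300 mg

12300 mg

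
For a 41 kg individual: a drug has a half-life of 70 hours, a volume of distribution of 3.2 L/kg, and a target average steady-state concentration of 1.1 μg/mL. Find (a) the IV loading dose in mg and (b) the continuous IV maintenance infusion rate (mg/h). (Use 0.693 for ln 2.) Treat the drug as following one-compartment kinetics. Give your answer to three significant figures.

(a) 144 mg; (b) 1.43 mg/h

Total Vd = 3.2 × 41 = 131.2 L
LD = Vd × C = 131.2 × 1.1 = 144.3 mg
CL = 0.693 × Vd / t½ = 0.693 × 131.2 / 70 = 1.299 L/h
Infusion rate = CL × Css = 1.299 × 1.1 = 1.429 mg/h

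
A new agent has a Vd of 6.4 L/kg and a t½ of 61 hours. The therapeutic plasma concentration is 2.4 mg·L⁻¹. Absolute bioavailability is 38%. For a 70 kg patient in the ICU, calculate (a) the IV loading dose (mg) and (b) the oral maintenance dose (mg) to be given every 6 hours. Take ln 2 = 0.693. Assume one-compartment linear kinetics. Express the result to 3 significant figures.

(a) 1080 mg; (b) 193 mg

Vd = 6.4 L/kg × 70 kg = 448.0 L
LD = Vd × C = 448.0 × 2.4 = 1075 mg
CL = 0.693 × Vd / t½ = 0.693 × 448.0 / 61 = 5.090 L/h
D = CL × Css × τ / F = 5.090 × 2.4 × 6 / 0.38 = 192.9 mg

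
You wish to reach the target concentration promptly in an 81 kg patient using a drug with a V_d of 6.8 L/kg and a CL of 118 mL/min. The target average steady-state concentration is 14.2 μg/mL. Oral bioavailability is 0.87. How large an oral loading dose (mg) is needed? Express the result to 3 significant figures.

8990 mg

Total Vd = 6.8 × 81 = 550.8 L
LD = Vd × C / F = 550.8 × 14.20 / 0.87 = 8990 mg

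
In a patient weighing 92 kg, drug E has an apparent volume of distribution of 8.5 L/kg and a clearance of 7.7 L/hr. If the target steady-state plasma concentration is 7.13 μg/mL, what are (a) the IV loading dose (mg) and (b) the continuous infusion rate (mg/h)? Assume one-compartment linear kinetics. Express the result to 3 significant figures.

Vd(total) = 92 kg × 8.5 L/kg = 782.0 L
Loading dose = Vd × C = 782.0 × 7.13 = 5576 mg
Infusion rate = 7.700 L/h × 7.13 mg/L = 54.90 mg/h

(a) 5580 mg; (b) 54.9 mg/h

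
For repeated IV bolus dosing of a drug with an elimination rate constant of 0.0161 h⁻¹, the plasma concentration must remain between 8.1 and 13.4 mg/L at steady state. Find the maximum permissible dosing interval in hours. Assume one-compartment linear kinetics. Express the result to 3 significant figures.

Between IV bolus doses, concentration decays as C = C₀·e^(−kτ), so C_peak/C_trough = e^(kτ).
τ_max = ln(C_peak/C_trough) / k = ln(13.4/8.1) / 0.01610 = 0.5034 / 0.01610 = 31.27 h

31.3 h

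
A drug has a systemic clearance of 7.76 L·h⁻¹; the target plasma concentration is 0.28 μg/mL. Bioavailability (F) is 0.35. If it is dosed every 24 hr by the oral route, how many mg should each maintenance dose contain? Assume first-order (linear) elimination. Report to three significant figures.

149 mg

At steady state, dose per interval replaces the amount cleared in that interval: F·D/τ = CL·Css.
D = CL × Css × τ / F = 7.760 × 0.28 × 24 / 0.35 = 149.0 mg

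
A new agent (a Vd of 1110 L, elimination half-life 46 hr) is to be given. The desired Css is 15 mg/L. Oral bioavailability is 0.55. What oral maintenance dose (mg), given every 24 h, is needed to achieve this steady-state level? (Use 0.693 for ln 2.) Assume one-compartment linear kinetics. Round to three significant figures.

10900 mg

CL = ln 2 · Vd / t½ = 0.693 × 1110 / 46 = 16.72 L/h
D = CL × Css × τ / F = 16.72 × 15 × 24 / 0.55 = 10940 mg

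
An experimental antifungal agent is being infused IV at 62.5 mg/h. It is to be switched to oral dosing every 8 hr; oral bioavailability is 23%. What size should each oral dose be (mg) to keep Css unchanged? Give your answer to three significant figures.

2170 mg

To maintain the same Css, the systemic dosing rate must be unchanged: F·D/τ = infusion rate.
D = rate × τ / F = 62.5 × 8 / 0.23 = 2174 mg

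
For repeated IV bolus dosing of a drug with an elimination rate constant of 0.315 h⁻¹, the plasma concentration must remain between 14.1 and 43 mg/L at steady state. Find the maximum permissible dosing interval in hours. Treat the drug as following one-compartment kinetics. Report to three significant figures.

Between IV bolus doses, concentration decays as C = C₀·e^(−kτ), so C_peak/C_trough = e^(kτ).
τ_max = ln(C_peak/C_trough) / k = ln(43/14.1) / 0.3150 = 1.115 / 0.3150 = 3.540 h

3.54 h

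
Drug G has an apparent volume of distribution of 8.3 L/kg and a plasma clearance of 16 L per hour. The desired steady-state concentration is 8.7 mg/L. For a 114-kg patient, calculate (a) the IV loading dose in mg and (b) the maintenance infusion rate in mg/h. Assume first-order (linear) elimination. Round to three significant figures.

(a) 8230 mg; (b) 139 mg/h

Total Vd = 8.3 × 114 = 946.2 L
LD = Vd · C_target = 946.2 × 8.7 = 8232 mg
Maintenance infusion rate = CL × Css = 16.00 × 8.7 = 139.2 mg/h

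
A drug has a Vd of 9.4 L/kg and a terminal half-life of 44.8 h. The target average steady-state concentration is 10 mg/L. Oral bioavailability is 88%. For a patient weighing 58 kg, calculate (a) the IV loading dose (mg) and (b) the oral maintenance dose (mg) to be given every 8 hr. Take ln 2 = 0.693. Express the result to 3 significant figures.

Vd = 9.4 L/kg × 58 kg = 545.2 L
LD = Vd × C = 545.2 × 10 = 5452 mg
CL = 0.693 × Vd / t½ = 0.693 × 545.2 / 44.8 = 8.434 L/h
D = CL × Css × τ / F = 8.434 × 10 × 8 / 0.88 = 766.7 mg

(a) 5450 mg; (b) 767 mg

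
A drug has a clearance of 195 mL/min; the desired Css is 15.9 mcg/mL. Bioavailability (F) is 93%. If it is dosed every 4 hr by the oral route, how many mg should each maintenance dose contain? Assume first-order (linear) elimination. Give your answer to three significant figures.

CL = 195 mL/min × 60/1000 = 11.70 L/h
D = CL × Css × τ / F = 11.70 × 15.9 × 4 / 0.93 = 800.1 mg

800 mg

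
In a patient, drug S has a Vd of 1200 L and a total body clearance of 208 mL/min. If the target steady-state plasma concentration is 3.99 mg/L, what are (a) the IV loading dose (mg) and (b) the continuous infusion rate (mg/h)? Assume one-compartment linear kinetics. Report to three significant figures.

(a) 4790 mg; (b) 49.8 mg/h

Loading: fill Vd to C_target → 1200 L × 3.99 mg/L = 4788 mg
CL = 208 mL/min × 60/1000 = 12.48 L/h
Maintenance infusion rate = CL × Css = 12.48 × 3.99 = 49.80 mg/h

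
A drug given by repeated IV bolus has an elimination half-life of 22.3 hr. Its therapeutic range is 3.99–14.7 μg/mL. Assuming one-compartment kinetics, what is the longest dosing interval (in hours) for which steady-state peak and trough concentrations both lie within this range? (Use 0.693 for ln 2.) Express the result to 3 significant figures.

k = 0.693 / t½ = 0.693 / 22.3 = 0.03108 h⁻¹
Between IV bolus doses, concentration decays as C = C₀·e^(−kτ), so C_peak/C_trough = e^(kτ).
τ_max = ln(C_peak/C_trough) / k = ln(14.7/3.99) / 0.03108 = 1.304 / 0.03108 = 41.96 h

42.0 h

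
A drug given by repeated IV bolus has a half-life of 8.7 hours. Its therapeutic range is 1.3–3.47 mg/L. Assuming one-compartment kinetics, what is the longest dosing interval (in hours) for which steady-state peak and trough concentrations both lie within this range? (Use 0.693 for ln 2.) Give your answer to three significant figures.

k = 0.693 / t½ = 0.693 / 8.7 = 0.07966 h⁻¹
Between IV bolus doses, concentration decays as C = C₀·e^(−kτ), so C_peak/C_trough = e^(kτ).
τ_max = ln(C_peak/C_trough) / k = ln(3.47/1.3) / 0.07966 = 0.9818 / 0.07966 = 12.32 h

12.3 h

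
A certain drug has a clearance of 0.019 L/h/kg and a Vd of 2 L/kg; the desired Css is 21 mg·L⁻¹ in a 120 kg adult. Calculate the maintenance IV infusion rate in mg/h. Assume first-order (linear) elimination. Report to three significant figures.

47.9 mg/h

CL = 0.019 L/h/kg × 120 kg = 2.280 L/h
Infusion rate = CL · Css = 2.280 L/h × 21 mg/L = 47.88 mg/h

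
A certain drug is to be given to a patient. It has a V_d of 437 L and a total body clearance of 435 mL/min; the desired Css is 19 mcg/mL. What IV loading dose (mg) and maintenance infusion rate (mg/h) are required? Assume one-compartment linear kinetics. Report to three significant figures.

LD = Vd · C_target = 437.0 × 19 = 8303 mg
CL = 435 mL/min × 60/1000 = 26.10 L/h
Infusion rate = 26.10 L/h × 19 mg/L = 495.9 mg/h

(a) 8300 mg; (b) 496 mg/h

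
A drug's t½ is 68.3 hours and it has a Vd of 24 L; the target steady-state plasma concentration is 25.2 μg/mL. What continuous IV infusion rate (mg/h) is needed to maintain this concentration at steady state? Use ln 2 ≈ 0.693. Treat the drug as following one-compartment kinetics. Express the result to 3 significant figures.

k = 0.693/68.3 = 0.01015 h⁻¹, so CL = k·Vd = 0.01015 × 24.00 = 0.2436 L/h
Infusion rate = CL × Css = 0.2436 × 25.2 = 6.139 mg/h

6.14 mg/h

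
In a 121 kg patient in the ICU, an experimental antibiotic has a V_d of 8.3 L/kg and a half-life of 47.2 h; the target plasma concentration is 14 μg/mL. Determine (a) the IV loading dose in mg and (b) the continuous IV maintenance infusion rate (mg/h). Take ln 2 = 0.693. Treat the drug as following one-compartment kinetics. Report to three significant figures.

(a) 14100 mg; (b) 206 mg/h

Total Vd = 8.3 × 121 = 1004 L
LD = Vd × C = 1004 × 14 = 14060 mg
CL = 0.693 × Vd / t½ = 0.693 × 1004 / 47.2 = 14.74 L/h
Infusion rate = CL × Css = 14.74 × 14 = 206.4 mg/h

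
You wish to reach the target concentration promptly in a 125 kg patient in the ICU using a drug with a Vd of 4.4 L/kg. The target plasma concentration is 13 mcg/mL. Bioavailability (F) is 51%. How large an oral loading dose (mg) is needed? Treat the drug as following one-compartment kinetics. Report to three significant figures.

14000 mg

Vd(total) = 125 kg × 4.4 L/kg = 550.0 L
LD = Vd × C / F = 550.0 × 13.00 / 0.51 = 14020 mg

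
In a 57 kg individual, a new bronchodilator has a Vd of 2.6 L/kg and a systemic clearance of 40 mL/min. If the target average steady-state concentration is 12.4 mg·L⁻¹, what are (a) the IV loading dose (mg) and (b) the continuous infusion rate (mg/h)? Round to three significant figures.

(a) 1840 mg; (b) 29.8 mg/h

Vd(total) = 57 kg × 2.6 L/kg = 148.2 L
Loading: fill Vd to C_target → 148.2 L × 12.4 mg/L = 1838 mg
Convert clearance: 40 mL/min × 60 min/h ÷ 1000 mL/L = 2.400 L/h
Maintenance: replace elimination → rate = CL × Css = 2.400 × 12.4 = 29.76 mg/h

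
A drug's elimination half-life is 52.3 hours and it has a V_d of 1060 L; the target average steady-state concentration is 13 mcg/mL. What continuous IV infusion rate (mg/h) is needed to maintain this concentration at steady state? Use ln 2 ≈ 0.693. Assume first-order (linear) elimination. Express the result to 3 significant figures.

k = 0.693/52.3 = 0.01325 h⁻¹, so CL = k·Vd = 0.01325 × 1060 = 14.05 L/h
Infusion rate = CL × Css = 14.05 × 13 = 182.7 mg/h

183 mg/h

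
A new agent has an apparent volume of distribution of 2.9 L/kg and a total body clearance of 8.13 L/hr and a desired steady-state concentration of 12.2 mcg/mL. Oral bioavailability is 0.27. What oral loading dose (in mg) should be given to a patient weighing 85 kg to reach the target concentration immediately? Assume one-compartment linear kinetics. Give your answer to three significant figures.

Vd = 2.9 L/kg × 85 kg = 246.5 L
LD = Vd × C / F = 246.5 × 12.20 / 0.27 = 11140 mg

11100 mg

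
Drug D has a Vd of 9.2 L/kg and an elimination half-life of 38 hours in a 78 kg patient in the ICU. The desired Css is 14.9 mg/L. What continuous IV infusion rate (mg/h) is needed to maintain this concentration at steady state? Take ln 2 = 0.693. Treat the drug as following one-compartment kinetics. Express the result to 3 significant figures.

Total Vd = 9.2 × 78 = 717.6 L
CL = ln 2 · Vd / t½ = 0.693 × 717.6 / 38 = 13.09 L/h
Infusion rate = CL × Css = 13.09 × 14.9 = 195.0 mg/h

195 mg/h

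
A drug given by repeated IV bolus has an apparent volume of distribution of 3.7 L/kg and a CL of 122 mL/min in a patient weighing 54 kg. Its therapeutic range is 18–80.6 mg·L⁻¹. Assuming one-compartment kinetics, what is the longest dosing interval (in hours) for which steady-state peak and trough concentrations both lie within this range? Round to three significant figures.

40.9 h

Total Vd = 3.7 × 54 = 199.8 L
CL = 122 mL/min = 122 × 0.06 = 7.320 L/h
k = CL / Vd = 7.320 / 199.8 = 0.03664 h⁻¹
Between IV bolus doses, concentration decays as C = C₀·e^(−kτ), so C_peak/C_trough = e^(kτ).
τ_max = ln(C_peak/C_trough) / k = ln(80.6/18) / 0.03664 = 1.499 / 0.03664 = 40.91 h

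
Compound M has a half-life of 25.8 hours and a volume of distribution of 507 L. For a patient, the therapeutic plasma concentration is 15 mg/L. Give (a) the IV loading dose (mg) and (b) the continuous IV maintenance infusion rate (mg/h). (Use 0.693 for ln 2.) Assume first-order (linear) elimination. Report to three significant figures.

(a) 7610 mg; (b) 204 mg/h

LD = Vd × C = 507.0 × 15 = 7605 mg
CL = 0.693 × Vd / t½ = 0.693 × 507.0 / 25.8 = 13.62 L/h
Infusion rate = CL × Css = 13.62 × 15 = 204.3 mg/h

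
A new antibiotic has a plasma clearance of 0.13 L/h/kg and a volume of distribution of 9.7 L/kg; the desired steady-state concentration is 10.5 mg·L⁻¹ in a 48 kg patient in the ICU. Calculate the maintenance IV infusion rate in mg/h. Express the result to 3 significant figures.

CL = 0.13 L/h/kg × 48 kg = 6.240 L/h
Rate = CL × Css = 6.240 × 10.5 = 65.52 mg/h

65.5 mg/h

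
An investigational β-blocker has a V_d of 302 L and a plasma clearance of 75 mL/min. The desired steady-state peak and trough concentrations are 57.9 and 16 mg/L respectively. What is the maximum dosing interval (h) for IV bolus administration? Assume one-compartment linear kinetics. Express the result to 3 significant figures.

86.3 h

CL = 75 mL/min × 60/1000 = 4.500 L/h
k = CL / Vd = 4.500 / 302.0 = 0.01490 h⁻¹
Between IV bolus doses, concentration decays as C = C₀·e^(−kτ), so C_peak/C_trough = e^(kτ).
τ_max = ln(C_peak/C_trough) / k = ln(57.9/16) / 0.01490 = 1.286 / 0.01490 = 86.31 h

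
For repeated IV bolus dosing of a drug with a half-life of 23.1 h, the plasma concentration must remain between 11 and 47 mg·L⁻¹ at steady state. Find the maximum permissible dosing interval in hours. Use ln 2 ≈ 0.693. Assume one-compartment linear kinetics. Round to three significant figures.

k = 0.693 / t½ = 0.693 / 23.1 = 0.03000 h⁻¹
Between IV bolus doses, concentration decays as C = C₀·e^(−kτ), so C_peak/C_trough = e^(kτ).
τ_max = ln(C_peak/C_trough) / k = ln(47/11) / 0.03000 = 1.452 / 0.03000 = 48.40 h

48.4 h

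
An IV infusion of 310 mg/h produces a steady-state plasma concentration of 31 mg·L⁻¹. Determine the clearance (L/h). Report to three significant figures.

10.0 L/h

At steady state, infusion rate = CL × Css, so CL = rate / Css.
CL = 310 / 31 = 10.00 L/h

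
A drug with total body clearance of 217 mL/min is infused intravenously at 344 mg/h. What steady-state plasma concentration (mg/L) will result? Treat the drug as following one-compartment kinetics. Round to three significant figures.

26.4 mg/L

CL = 217 mL/min = 217 × 0.06 = 13.02 L/h
Css = rate / CL = 344 / 13.02 = 26.42 mg/L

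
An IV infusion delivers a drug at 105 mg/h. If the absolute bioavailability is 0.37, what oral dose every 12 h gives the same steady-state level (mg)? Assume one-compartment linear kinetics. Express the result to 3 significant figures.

3410 mg

To maintain the same Css, the systemic dosing rate must be unchanged: F·D/τ = infusion rate.
D = rate × τ / F = 105 × 12 / 0.37 = 3405 mg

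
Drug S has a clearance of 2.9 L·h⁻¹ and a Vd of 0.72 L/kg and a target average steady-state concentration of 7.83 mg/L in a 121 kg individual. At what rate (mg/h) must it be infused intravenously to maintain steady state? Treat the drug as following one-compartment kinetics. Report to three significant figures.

22.7 mg/h

Maintenance depends on clearance, not Vd — rate in must match rate out.
R₀ = 2.900 × 7.83 = 22.71 mg/h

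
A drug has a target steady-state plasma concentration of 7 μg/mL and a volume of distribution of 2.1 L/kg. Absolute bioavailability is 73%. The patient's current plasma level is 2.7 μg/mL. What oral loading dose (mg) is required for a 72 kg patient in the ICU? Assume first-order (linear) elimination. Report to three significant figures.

Total Vd = 2.1 × 72 = 151.2 L
Concentration deficit ΔC = 7 − 2.7 = 4.300 mg/L
LD = Vd × ΔC / F = 151.2 × 4.300 / 0.73 = 890.6 mg

891 mg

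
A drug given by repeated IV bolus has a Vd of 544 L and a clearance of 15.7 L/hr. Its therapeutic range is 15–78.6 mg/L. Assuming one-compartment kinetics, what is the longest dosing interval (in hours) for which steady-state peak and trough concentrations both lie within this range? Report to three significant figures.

k = CL / Vd = 15.70 / 544.0 = 0.02886 h⁻¹
Between IV bolus doses, concentration decays as C = C₀·e^(−kτ), so C_peak/C_trough = e^(kτ).
τ_max = ln(C_peak/C_trough) / k = ln(78.6/15) / 0.02886 = 1.656 / 0.02886 = 57.38 h

57.4 h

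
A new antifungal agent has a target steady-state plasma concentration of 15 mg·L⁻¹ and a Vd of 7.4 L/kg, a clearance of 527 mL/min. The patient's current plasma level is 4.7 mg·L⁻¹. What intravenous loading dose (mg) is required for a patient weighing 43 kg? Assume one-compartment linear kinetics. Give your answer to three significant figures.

Vd = 7.4 L/kg × 43 kg = 318.2 L
Concentration deficit ΔC = 15 − 4.7 = 10.30 mg/L
LD = Vd × ΔC = 318.2 × 10.30 = 3277 mg

3280 mg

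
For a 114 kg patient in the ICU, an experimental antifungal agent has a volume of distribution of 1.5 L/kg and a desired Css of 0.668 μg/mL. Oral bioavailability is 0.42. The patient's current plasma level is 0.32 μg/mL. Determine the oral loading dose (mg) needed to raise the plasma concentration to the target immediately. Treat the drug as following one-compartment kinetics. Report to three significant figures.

Vd = 1.5 L/kg × 114 kg = 171.0 L
Concentration deficit ΔC = 0.668 − 0.32 = 0.3480 mg/L
LD = Vd × ΔC / F = 171.0 × 0.3480 / 0.42 = 141.7 mg

142 mg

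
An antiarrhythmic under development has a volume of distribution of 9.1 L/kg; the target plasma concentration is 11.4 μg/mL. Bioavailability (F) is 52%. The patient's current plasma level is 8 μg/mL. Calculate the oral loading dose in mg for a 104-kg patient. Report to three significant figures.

6190 mg

Vd(total) = 104 kg × 9.1 L/kg = 946.4 L
The loading dose fills Vd to the target concentration.
Concentration deficit ΔC = 11.4 − 8 = 3.400 mg/L
LD = Vd × ΔC / F = 946.4 × 3.400 / 0.52 = 6188 mg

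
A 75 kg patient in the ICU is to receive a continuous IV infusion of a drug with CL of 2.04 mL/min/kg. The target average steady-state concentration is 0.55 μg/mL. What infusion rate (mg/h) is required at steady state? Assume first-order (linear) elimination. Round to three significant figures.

5.05 mg/h

CL = 2.04 mL/min/kg × 75 kg = 153.0 mL/min = 153.0 × 60/1000 = 9.180 L/h
Rate = CL × Css = 9.180 × 0.55 = 5.049 mg/h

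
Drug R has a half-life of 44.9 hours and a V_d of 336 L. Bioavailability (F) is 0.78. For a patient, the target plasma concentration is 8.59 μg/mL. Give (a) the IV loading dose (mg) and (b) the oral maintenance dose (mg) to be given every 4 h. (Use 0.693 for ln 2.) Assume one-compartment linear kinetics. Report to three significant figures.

LD = Vd × C = 336.0 × 8.59 = 2886 mg
CL = 0.693 × Vd / t½ = 0.693 × 336.0 / 44.9 = 5.186 L/h
D = CL × Css × τ / F = 5.186 × 8.59 × 4 / 0.78 = 228.4 mg

(a) 2890 mg; (b) 228 mg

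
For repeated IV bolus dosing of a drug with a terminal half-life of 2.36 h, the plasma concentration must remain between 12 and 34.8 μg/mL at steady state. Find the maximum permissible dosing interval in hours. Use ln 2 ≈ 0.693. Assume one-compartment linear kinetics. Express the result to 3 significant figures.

3.63 h

k = 0.693 / t½ = 0.693 / 2.36 = 0.2936 h⁻¹
Between IV bolus doses, concentration decays as C = C₀·e^(−kτ), so C_peak/C_trough = e^(kτ).
τ_max = ln(C_peak/C_trough) / k = ln(34.8/12) / 0.2936 = 1.065 / 0.2936 = 3.627 h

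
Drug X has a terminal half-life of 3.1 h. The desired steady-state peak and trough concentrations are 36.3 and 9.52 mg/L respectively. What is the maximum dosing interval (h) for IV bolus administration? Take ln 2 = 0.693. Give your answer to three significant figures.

5.99 h

k = 0.693 / t½ = 0.693 / 3.1 = 0.2235 h⁻¹
Between IV bolus doses, concentration decays as C = C₀·e^(−kτ), so C_peak/C_trough = e^(kτ).
τ_max = ln(C_peak/C_trough) / k = ln(36.3/9.52) / 0.2235 = 1.338 / 0.2235 = 5.987 h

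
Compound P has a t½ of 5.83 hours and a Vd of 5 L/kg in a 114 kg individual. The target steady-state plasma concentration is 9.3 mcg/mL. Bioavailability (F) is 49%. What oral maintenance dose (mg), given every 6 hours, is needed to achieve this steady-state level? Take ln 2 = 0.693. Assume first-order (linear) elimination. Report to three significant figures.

Vd = 5 L/kg × 114 kg = 570.0 L
k = 0.693/5.83 = 0.1189 h⁻¹, so CL = k·Vd = 0.1189 × 570.0 = 67.77 L/h
D = CL × Css × τ / F = 67.77 × 9.3 × 6 / 0.49 = 7717 mg

7720 mg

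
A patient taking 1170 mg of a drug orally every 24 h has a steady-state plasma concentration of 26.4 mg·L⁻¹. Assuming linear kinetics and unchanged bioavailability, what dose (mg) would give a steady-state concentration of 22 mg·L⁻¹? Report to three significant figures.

For first-order elimination, Css ∝ F·D/(CL·τ); F and CL are unchanged, so Css ∝ D/τ.
D₂ = D₁ × (Css,target / Css,current) = 1170 × 22/26.4 = 975.0 mg

975 mg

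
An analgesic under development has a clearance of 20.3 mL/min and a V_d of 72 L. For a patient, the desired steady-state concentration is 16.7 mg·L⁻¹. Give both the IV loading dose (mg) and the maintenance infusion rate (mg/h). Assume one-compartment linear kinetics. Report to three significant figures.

(a) 1200 mg; (b) 20.3 mg/h

LD = Vd · C_target = 72.00 × 16.7 = 1202 mg
Convert clearance: 20.3 mL/min × 60 min/h ÷ 1000 mL/L = 1.218 L/h
Infusion rate = 1.218 L/h × 16.7 mg/L = 20.34 mg/h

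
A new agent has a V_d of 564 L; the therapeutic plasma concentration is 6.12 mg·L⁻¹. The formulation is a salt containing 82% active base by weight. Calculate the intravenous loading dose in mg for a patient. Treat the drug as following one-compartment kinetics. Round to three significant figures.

The loading dose fills Vd to the target concentration.
LD = Vd × C / S = 564.0 × 6.120 / 0.82 = 4209 mg

4210 mg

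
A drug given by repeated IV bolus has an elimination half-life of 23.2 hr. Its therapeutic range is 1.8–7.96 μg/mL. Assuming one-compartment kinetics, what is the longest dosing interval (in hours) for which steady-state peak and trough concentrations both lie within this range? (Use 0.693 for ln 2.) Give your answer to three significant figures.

k = 0.693 / t½ = 0.693 / 23.2 = 0.02987 h⁻¹
Between IV bolus doses, concentration decays as C = C₀·e^(−kτ), so C_peak/C_trough = e^(kτ).
τ_max = ln(C_peak/C_trough) / k = ln(7.96/1.8) / 0.02987 = 1.487 / 0.02987 = 49.78 h

49.8 h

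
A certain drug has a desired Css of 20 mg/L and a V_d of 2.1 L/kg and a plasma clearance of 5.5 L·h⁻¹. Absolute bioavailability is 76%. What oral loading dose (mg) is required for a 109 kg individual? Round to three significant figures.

Total Vd = 2.1 × 109 = 228.9 L
LD = Vd × C / F = 228.9 × 20.00 / 0.76 = 6024 mg

6020 mg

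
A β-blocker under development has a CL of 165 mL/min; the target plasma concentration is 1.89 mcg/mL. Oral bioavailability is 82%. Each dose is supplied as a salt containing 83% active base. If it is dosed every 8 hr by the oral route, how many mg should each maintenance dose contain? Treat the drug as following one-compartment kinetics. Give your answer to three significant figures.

220 mg

CL = 165 mL/min = 165 × 0.06 = 9.900 L/h
D = CL × Css × τ / F / S = 9.900 × 1.89 × 8 / 0.82 / 0.83 = 219.9 mg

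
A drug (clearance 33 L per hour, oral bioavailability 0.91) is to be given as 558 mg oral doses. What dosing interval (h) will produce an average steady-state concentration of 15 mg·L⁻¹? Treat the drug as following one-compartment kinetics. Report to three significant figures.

1.03 h

F·D/τ = CL·Css → τ = F·D / (CL·Css).
τ = 0.91 × 558 / (33 × 15) = 1.026 h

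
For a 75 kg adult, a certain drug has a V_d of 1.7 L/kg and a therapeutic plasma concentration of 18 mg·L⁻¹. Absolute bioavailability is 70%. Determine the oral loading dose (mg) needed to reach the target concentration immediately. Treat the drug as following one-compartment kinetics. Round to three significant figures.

Vd(total) = 75 kg × 1.7 L/kg = 127.5 L
LD = Vd × C / F = 127.5 × 18.00 / 0.7 = 3279 mg

3280 mg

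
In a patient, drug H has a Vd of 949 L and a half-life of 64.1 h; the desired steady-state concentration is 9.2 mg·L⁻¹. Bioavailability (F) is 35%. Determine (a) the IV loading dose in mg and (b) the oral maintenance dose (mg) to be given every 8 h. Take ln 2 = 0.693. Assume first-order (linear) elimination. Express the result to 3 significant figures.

LD = Vd × C = 949.0 × 9.2 = 8731 mg
CL = 0.693 × Vd / t½ = 0.693 × 949.0 / 64.1 = 10.26 L/h
D = CL × Css × τ / F = 10.26 × 9.2 × 8 / 0.35 = 2158 mg

(a) 8730 mg; (b) 2160 mg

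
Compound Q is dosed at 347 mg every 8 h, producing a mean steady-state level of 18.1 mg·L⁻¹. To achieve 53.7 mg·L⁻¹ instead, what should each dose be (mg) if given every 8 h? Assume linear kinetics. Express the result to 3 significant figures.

For first-order elimination, Css ∝ F·D/(CL·τ); F and CL are unchanged, so Css ∝ D/τ.
D₂ = D₁ × (Css,target / Css,current) = 347 × 53.7/18.1 = 1029 mg

1030 mg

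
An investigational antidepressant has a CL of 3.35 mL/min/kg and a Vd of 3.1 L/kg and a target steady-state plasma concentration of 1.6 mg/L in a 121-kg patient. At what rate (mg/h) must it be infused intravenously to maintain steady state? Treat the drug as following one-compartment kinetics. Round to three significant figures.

38.9 mg/h

CL = 3.35 mL/min/kg × 121 kg = 405.4 mL/min = 405.4 × 60/1000 = 24.32 L/h
Vd does not affect the maintenance rate; only clearance governs steady-state input.
R₀ = 24.32 × 1.6 = 38.91 mg/h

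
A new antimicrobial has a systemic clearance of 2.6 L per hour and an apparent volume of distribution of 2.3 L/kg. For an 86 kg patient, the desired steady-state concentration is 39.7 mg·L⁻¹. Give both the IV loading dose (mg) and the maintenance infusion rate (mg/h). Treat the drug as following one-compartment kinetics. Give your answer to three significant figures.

(a) 7850 mg; (b) 103 mg/h

Total Vd = 2.3 × 86 = 197.8 L
LD = Vd · C_target = 197.8 × 39.7 = 7853 mg
Maintenance: replace elimination → rate = CL × Css = 2.600 × 39.7 = 103.2 mg/h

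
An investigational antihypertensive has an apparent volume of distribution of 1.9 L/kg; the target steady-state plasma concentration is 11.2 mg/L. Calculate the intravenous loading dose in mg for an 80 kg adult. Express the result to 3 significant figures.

1700 mg

Vd(total) = 80 kg × 1.9 L/kg = 152.0 L
LD = Vd × C = 152.0 × 11.20 = 1702 mg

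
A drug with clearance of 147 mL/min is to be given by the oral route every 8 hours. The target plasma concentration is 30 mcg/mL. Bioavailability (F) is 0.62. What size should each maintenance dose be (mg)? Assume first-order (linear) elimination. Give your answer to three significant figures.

Convert clearance: 147 mL/min × 60 min/h ÷ 1000 mL/L = 8.820 L/h
D = CL × Css × τ / F = 8.820 × 30 × 8 / 0.62 = 3414 mg

3410 mg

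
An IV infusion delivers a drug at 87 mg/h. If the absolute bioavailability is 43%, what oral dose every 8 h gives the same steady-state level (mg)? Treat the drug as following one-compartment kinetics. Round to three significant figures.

To maintain the same Css, the systemic dosing rate must be unchanged: F·D/τ = infusion rate.
D = rate × τ / F = 87 × 8 / 0.43 = 1619 mg

1620 mg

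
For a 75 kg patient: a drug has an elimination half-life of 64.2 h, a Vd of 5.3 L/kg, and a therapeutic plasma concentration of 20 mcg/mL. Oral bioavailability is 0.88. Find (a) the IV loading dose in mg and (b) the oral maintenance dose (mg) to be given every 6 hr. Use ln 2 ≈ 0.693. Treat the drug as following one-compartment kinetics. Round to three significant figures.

Vd = 5.3 L/kg × 75 kg = 397.5 L
LD = Vd × C = 397.5 × 20 = 7950 mg
CL = 0.693 × Vd / t½ = 0.693 × 397.5 / 64.2 = 4.291 L/h
D = CL × Css × τ / F = 4.291 × 20 × 6 / 0.88 = 585.1 mg

(a) 7950 mg; (b) 585 mg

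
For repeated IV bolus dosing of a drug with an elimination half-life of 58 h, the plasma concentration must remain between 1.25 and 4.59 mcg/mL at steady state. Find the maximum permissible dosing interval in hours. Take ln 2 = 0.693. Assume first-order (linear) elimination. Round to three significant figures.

k = 0.693 / t½ = 0.693 / 58 = 0.01195 h⁻¹
Between IV bolus doses, concentration decays as C = C₀·e^(−kτ), so C_peak/C_trough = e^(kτ).
τ_max = ln(C_peak/C_trough) / k = ln(4.59/1.25) / 0.01195 = 1.301 / 0.01195 = 108.9 h

109 h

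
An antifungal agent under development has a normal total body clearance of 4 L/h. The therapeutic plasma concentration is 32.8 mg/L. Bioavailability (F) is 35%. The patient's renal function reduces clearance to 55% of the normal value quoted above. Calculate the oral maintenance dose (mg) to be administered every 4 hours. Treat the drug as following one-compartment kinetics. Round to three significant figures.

825 mg

Patient clearance = 0.55 × 4.000 = 2.200 L/h
At steady state, dose per interval replaces the amount cleared in that interval: F·D/τ = CL·Css.
D = CL × Css × τ / F = 2.200 × 32.8 × 4 / 0.35 = 824.7 mg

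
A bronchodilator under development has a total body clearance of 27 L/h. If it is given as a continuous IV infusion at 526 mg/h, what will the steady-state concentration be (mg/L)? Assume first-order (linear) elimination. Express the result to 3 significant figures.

19.5 mg/L

Css = rate / CL = 526 / 27.00 = 19.48 mg/L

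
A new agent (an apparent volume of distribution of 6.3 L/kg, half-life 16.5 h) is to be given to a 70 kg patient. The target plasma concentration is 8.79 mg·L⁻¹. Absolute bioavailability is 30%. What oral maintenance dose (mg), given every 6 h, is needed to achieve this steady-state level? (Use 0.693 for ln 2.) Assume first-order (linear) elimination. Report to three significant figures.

3260 mg

Total Vd = 6.3 × 70 = 441.0 L
CL = ln 2 · Vd / t½ = 0.693 × 441.0 / 16.5 = 18.52 L/h
D = CL × Css × τ / F = 18.52 × 8.79 × 6 / 0.3 = 3256 mg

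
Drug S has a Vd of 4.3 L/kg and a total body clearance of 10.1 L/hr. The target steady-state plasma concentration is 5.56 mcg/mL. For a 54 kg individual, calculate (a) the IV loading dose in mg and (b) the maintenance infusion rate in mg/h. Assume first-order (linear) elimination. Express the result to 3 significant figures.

Vd(total) = 54 kg × 4.3 L/kg = 232.2 L
Loading dose = Vd × C = 232.2 × 5.56 = 1291 mg
Infusion rate = 10.10 L/h × 5.56 mg/L = 56.16 mg/h

(a) 1290 mg; (b) 56.2 mg/h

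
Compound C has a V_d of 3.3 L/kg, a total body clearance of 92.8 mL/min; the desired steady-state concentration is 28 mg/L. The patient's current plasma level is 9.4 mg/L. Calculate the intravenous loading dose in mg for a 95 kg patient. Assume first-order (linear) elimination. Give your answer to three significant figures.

5830 mg

Vd(total) = 95 kg × 3.3 L/kg = 313.5 L
Concentration deficit ΔC = 28 − 9.4 = 18.60 mg/L
LD = Vd × ΔC = 313.5 × 18.60 = 5831 mg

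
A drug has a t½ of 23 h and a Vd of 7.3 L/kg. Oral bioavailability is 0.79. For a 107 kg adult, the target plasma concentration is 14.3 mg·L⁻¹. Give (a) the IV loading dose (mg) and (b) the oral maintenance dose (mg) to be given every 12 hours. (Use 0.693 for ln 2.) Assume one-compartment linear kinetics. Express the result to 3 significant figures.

(a) 11200 mg; (b) 5110 mg

Total Vd = 7.3 × 107 = 781.1 L
LD = Vd × C = 781.1 × 14.3 = 11170 mg
CL = 0.693 × Vd / t½ = 0.693 × 781.1 / 23 = 23.53 L/h
D = CL × Css × τ / F = 23.53 × 14.3 × 12 / 0.79 = 5111 mg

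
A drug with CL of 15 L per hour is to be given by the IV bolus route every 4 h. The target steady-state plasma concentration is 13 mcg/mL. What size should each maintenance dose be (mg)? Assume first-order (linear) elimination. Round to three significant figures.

780 mg

At steady state, dose per interval replaces the amount cleared in that interval: D/τ = CL·Css.
D = CL × Css × τ = 15.00 × 13 × 4 = 780.0 mg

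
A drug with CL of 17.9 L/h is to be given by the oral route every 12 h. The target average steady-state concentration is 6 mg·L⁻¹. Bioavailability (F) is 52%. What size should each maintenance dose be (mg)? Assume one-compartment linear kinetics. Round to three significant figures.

2480 mg

D = CL × Css × τ / F = 17.90 × 6 × 12 / 0.52 = 2478 mg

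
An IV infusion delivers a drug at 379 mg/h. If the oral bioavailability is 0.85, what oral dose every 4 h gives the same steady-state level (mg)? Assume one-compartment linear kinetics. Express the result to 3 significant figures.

1780 mg

To maintain the same Css, the systemic dosing rate must be unchanged: F·D/τ = infusion rate.
D = rate × τ / F = 379 × 4 / 0.85 = 1784 mg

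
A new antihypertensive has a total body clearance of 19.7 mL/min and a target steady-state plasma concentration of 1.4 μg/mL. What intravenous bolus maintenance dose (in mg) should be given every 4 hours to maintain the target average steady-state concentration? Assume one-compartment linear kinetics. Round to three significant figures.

CL = 19.7 mL/min = 19.7 × 0.06 = 1.182 L/h
D = CL × Css × τ = 1.182 × 1.4 × 4 = 6.619 mg

6.62 mg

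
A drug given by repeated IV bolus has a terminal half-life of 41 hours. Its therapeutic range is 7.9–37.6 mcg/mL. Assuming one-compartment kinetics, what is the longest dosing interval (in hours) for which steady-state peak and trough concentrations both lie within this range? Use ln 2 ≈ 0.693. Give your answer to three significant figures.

92.3 h

k = 0.693 / t½ = 0.693 / 41 = 0.01690 h⁻¹
Between IV bolus doses, concentration decays as C = C₀·e^(−kτ), so C_peak/C_trough = e^(kτ).
τ_max = ln(C_peak/C_trough) / k = ln(37.6/7.9) / 0.01690 = 1.560 / 0.01690 = 92.31 h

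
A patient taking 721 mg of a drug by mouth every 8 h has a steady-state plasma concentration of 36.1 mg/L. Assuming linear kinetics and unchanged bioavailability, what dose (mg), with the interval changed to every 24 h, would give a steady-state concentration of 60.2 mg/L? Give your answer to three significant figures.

For first-order elimination, Css ∝ F·D/(CL·τ); F and CL are unchanged, so Css ∝ D/τ.
D₂ = D₁ × (Css,target / Css,current) × (τ₂/τ₁) = 721 × (60.2/36.1) × (24/8) = 3607 mg

3610 mg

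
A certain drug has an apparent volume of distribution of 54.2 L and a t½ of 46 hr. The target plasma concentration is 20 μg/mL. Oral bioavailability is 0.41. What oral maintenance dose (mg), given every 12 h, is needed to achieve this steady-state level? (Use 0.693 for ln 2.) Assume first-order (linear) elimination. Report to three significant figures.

478 mg

CL = 0.693 × Vd / t½ = 0.693 × 54.20 / 46 = 0.8165 L/h
D = CL × Css × τ / F = 0.8165 × 20 × 12 / 0.41 = 478.0 mg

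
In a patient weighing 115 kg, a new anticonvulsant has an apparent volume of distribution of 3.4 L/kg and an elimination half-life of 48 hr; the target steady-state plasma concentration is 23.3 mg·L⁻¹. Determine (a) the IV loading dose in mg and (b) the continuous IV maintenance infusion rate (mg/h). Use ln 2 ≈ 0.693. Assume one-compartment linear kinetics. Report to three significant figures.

(a) 9110 mg; (b) 132 mg/h

Vd = 3.4 L/kg × 115 kg = 391.0 L
LD = Vd × C = 391.0 × 23.3 = 9110 mg
CL = 0.693 × Vd / t½ = 0.693 × 391.0 / 48 = 5.645 L/h
Infusion rate = CL × Css = 5.645 × 23.3 = 131.5 mg/h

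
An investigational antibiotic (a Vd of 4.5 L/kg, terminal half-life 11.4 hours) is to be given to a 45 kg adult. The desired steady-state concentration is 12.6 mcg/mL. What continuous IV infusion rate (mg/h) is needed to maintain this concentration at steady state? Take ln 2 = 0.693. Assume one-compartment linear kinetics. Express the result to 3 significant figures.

155 mg/h

Vd(total) = 45 kg × 4.5 L/kg = 202.5 L
CL = 0.693 × Vd / t½ = 0.693 × 202.5 / 11.4 = 12.31 L/h
Infusion rate = CL × Css = 12.31 × 12.6 = 155.1 mg/h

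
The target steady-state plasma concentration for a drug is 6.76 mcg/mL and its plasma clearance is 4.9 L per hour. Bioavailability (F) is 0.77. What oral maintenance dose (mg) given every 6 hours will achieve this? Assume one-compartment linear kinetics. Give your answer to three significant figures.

258 mg

At steady state, dose per interval replaces the amount cleared in that interval: F·D/τ = CL·Css.
D = CL × Css × τ / F = 4.900 × 6.76 × 6 / 0.77 = 258.1 mg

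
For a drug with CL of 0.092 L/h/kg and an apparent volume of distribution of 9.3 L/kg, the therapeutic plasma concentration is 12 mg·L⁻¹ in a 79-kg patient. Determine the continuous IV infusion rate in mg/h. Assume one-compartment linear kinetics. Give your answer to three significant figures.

CL = 0.092 L/h/kg × 79 kg = 7.268 L/h
At steady state, infusion rate equals elimination rate: rate in = CL × Css.
Infusion rate = CL · Css = 7.268 L/h × 12 mg/L = 87.22 mg/h

87.2 mg/h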